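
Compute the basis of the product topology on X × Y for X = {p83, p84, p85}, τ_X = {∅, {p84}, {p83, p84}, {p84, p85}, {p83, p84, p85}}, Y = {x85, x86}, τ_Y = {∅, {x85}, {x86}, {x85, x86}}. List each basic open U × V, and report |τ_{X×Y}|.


Basis B = {∅ × ∅, {p84} × {x85}, {p84} × {x86}, {p83, p84} × {x85}, {p83, p84} × {x86}, {p84} × {x85, x86}, {p84, p85} × {x85}, {p84, p85} × {x86}, {p83, p84, p85} × {x85}, {p83, p84, p85} × {x86}, {p83, p84} × {x85, x86}, {p84, p85} × {x85, x86}, {p83, p84, p85} × {x85, x86}}; |τ_{X×Y}| = 25.

Enumerate products U × V with U ∈ τ_X, V ∈ τ_Y (deduplicated):
  ∅ × ∅ = {} (∅)
  {p84} × {x85} = {(p84,x85)}
  {p84} × {x86} = {(p84,x86)}
  {p83, p84} × {x85} = {(p83,x85), (p84,x85)}
  {p83, p84} × {x86} = {(p83,x86), (p84,x86)}
  {p84} × {x85, x86} = {(p84,x85), (p84,x86)}
  {p84, p85} × {x85} = {(p84,x85), (p85,x85)}
  {p84, p85} × {x86} = {(p84,x86), (p85,x86)}
  {p83, p84, p85} × {x85} = {(p83,x85), (p84,x85), (p85,x85)}
  {p83, p84, p85} × {x86} = {(p83,x86), (p84,x86), (p85,x86)}
  {p83, p84} × {x85, x86} = {(p83,x85), (p83,x86), (p84,x85), (p84,x86)}
  {p84, p85} × {x85, x86} = {(p84,x85), (p84,x86), (p85,x85), (p85,x86)}
  {p83, p84, p85} × {x85, x86} = {(p83,x85), (p83,x86), (p84,x85), (p84,x86), (p85,x85), (p85,x86)}
These 13 distinct sets form the basis B.
Close under arbitrary unions to get τ_{X×Y}; counting gives |τ_{X×Y}| = 25.


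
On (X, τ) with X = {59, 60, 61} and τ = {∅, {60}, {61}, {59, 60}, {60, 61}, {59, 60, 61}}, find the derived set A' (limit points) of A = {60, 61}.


A' = {59}

For each x ∈ X, list the open sets U ∈ τ with x ∈ U, then check whether U ∩ (A ∖ {x}) ≠ ∅ for every such U.
  x = 59: opens ∋ x are {59, 60}, {59, 60, 61}; each meets A ∖ {59}, so x IS a limit point.
  x = 60: open {60} ∋ x has {60} ∩ (A ∖ {60}) = ∅, so x is NOT a limit point.
  x = 61: open {61} ∋ x has {61} ∩ (A ∖ {61}) = ∅, so x is NOT a limit point.
Collecting: A' = {59}.


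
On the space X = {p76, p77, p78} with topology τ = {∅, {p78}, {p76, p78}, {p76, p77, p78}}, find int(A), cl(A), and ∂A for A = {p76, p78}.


int(A) = {p76, p78}, cl(A) = {p76, p77, p78}, ∂A = {p77}.

Closed sets in (X, τ) are complements of opens:
  closed(X, τ) = {∅, {p77}, {p76, p77}, {p76, p77, p78}}.
int(A) = ⋃ {U ∈ τ : U ⊆ A}. Opens contained in A: ∅, {p78}, {p76, p78}.
Taking the union of these: int(A) = {p76, p78}.
cl(A) = ⋂ {C closed : A ⊆ C}. Closed sets containing A: {p76, p77, p78}.
Intersecting these: cl(A) = {p76, p77, p78}.
∂A = cl(A) ∖ int(A) = {p76, p77, p78} ∖ {p76, p78} = {p77}.


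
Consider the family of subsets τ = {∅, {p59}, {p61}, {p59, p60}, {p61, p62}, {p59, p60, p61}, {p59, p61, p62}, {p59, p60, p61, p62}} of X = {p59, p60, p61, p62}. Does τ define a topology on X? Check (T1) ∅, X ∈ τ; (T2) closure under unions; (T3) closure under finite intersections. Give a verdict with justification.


τ is NOT a topology on X.

Axiom (T1): ∅ ∈ τ? Yes; X ∈ τ? Yes.
Axiom (T2/T3): check pairwise unions and intersections of members of τ.
Counterexample for (T2): {p59} ∪ {p61} = {p59, p61} ∉ τ. Therefore τ is NOT a topology.


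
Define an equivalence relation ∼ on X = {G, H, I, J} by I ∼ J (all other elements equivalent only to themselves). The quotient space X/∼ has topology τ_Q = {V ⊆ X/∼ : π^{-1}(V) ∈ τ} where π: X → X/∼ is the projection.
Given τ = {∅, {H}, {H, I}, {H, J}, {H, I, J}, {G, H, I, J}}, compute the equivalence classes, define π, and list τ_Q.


X/∼ = {[G], [H], [I=J]}; |τ_Q| = 4.

Equivalence classes: [G], [H], [I=J].
Quotient map π: X → X/∼ sends G ↦ [G], H ↦ [H], I ↦ [I=J], J ↦ [I=J].
For each subset V ⊆ X/∼, compute π^{-1}(V) ⊆ X and check whether π^{-1}(V) ∈ τ. V is open in τ_Q iff π^{-1}(V) ∈ τ.
  V = {}: π^{-1}(V) = ∅ ∈ τ ✓.
  V = {[G]}: π^{-1}(V) = {G} ∉ τ ✗.
  V = {[H]}: π^{-1}(V) = {H} ∈ τ ✓.
  V = {[G], [H]}: π^{-1}(V) = {G, H} ∉ τ ✗.
  V = {[I=J]}: π^{-1}(V) = {I, J} ∉ τ ✗.
  V = {[G], [I=J]}: π^{-1}(V) = {G, I, J} ∉ τ ✗.
  V = {[H], [I=J]}: π^{-1}(V) = {H, I, J} ∈ τ ✓.
  V = {[G], [H], [I=J]}: π^{-1}(V) = {G, H, I, J} ∈ τ ✓.
Open sets in the quotient: τ_Q = {{}, {[H]}, {[H], [I=J]}, {[G], [H], [I=J]}} (4 elements).


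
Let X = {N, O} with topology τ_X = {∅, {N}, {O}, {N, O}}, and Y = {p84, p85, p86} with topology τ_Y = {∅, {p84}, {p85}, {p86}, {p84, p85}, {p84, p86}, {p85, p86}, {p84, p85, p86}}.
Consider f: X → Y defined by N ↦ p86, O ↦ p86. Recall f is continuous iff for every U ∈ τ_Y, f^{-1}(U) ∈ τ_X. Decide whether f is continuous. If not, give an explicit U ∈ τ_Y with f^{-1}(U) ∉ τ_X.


f IS continuous.

Compute f^{-1}(U) for each U ∈ τ_Y:
  U = ∅: f^{-1}(U) = ∅ ∈ τ_X ✓.
  U = {p84}: f^{-1}(U) = ∅ ∈ τ_X ✓.
  U = {p85}: f^{-1}(U) = ∅ ∈ τ_X ✓.
  U = {p86}: f^{-1}(U) = {N, O} ∈ τ_X ✓.
  U = {p84, p85}: f^{-1}(U) = ∅ ∈ τ_X ✓.
  U = {p84, p86}: f^{-1}(U) = {N, O} ∈ τ_X ✓.
  U = {p85, p86}: f^{-1}(U) = {N, O} ∈ τ_X ✓.
  U = {p84, p85, p86}: f^{-1}(U) = {N, O} ∈ τ_X ✓.
Every preimage lies in τ_X, so f IS continuous.


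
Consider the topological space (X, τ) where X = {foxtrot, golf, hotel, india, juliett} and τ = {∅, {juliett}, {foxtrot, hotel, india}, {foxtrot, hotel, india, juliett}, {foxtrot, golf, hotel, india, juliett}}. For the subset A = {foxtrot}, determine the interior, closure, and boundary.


int(A) = ∅, cl(A) = {foxtrot, golf, hotel, india}, ∂A = {foxtrot, golf, hotel, india}.

Closed sets in (X, τ) are complements of opens:
  closed(X, τ) = {∅, {golf}, {golf, juliett}, {foxtrot, golf, hotel, india}, {foxtrot, golf, hotel, india, juliett}}.
int(A) = ⋃ {U ∈ τ : U ⊆ A}. Opens contained in A: ∅.
Taking the union of these: int(A) = ∅.
cl(A) = ⋂ {C closed : A ⊆ C}. Closed sets containing A: {foxtrot, golf, hotel, india}, {foxtrot, golf, hotel, india, juliett}.
Intersecting these: cl(A) = {foxtrot, golf, hotel, india}.
∂A = cl(A) ∖ int(A) = {foxtrot, golf, hotel, india} ∖ ∅ = {foxtrot, golf, hotel, india}.


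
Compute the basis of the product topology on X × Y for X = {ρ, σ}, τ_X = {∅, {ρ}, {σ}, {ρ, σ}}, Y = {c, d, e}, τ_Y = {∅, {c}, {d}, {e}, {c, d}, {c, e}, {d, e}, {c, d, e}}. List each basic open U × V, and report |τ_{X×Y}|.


Basis B = {∅ × ∅, {ρ} × {c}, {ρ} × {d}, {ρ} × {e}, {σ} × {c}, {σ} × {d}, {σ} × {e}, {ρ} × {c, d}, {ρ} × {c, e}, {ρ, σ} × {c}, {ρ} × {d, e}, {ρ, σ} × {d}, {ρ, σ} × {e}, {σ} × {c, d}, {σ} × {c, e}, {σ} × {d, e}, {ρ} × {c, d, e}, {σ} × {c, d, e}, {ρ, σ} × {c, d}, {ρ, σ} × {c, e}, {ρ, σ} × {d, e}, {ρ, σ} × {c, d, e}}; |τ_{X×Y}| = 64.

Enumerate products U × V with U ∈ τ_X, V ∈ τ_Y (deduplicated):
  ∅ × ∅ = {} (∅)
  {ρ} × {c} = {(ρ,c)}
  {ρ} × {d} = {(ρ,d)}
  {ρ} × {e} = {(ρ,e)}
  {σ} × {c} = {(σ,c)}
  {σ} × {d} = {(σ,d)}
  {σ} × {e} = {(σ,e)}
  {ρ} × {c, d} = {(ρ,c), (ρ,d)}
  {ρ} × {c, e} = {(ρ,c), (ρ,e)}
  {ρ, σ} × {c} = {(ρ,c), (σ,c)}
  {ρ} × {d, e} = {(ρ,d), (ρ,e)}
  {ρ, σ} × {d} = {(ρ,d), (σ,d)}
  {ρ, σ} × {e} = {(ρ,e), (σ,e)}
  {σ} × {c, d} = {(σ,c), (σ,d)}
  {σ} × {c, e} = {(σ,c), (σ,e)}
  {σ} × {d, e} = {(σ,d), (σ,e)}
  {ρ} × {c, d, e} = {(ρ,c), (ρ,d), (ρ,e)}
  {σ} × {c, d, e} = {(σ,c), (σ,d), (σ,e)}
  {ρ, σ} × {c, d} = {(ρ,c), (ρ,d), (σ,c), (σ,d)}
  {ρ, σ} × {c, e} = {(ρ,c), (ρ,e), (σ,c), (σ,e)}
  {ρ, σ} × {d, e} = {(ρ,d), (ρ,e), (σ,d), (σ,e)}
  {ρ, σ} × {c, d, e} = {(ρ,c), (ρ,d), (ρ,e), (σ,c), (σ,d), (σ,e)}
These 22 distinct sets form the basis B.
Close under arbitrary unions to get τ_{X×Y}; counting gives |τ_{X×Y}| = 64.


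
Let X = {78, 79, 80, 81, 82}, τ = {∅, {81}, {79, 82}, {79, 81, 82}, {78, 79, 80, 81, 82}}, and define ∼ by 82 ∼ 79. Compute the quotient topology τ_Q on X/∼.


X/∼ = {[78], [79=82], [80], [81]}; |τ_Q| = 5.

Equivalence classes: [78], [79=82], [80], [81].
Quotient map π: X → X/∼ sends 78 ↦ [78], 79 ↦ [79=82], 80 ↦ [80], 81 ↦ [81], 82 ↦ [79=82].
For each subset V ⊆ X/∼, compute π^{-1}(V) ⊆ X and check whether π^{-1}(V) ∈ τ. V is open in τ_Q iff π^{-1}(V) ∈ τ.
  V = {}: π^{-1}(V) = ∅ ∈ τ ✓.
  V = {[78]}: π^{-1}(V) = {78} ∉ τ ✗.
  V = {[79=82]}: π^{-1}(V) = {79, 82} ∈ τ ✓.
  V = {[78], [79=82]}: π^{-1}(V) = {78, 79, 82} ∉ τ ✗.
  V = {[80]}: π^{-1}(V) = {80} ∉ τ ✗.
  V = {[78], [80]}: π^{-1}(V) = {78, 80} ∉ τ ✗.
  V = {[79=82], [80]}: π^{-1}(V) = {79, 80, 82} ∉ τ ✗.
  V = {[78], [79=82], [80]}: π^{-1}(V) = {78, 79, 80, 82} ∉ τ ✗.
  V = {[81]}: π^{-1}(V) = {81} ∈ τ ✓.
  V = {[78], [81]}: π^{-1}(V) = {78, 81} ∉ τ ✗.
  V = {[79=82], [81]}: π^{-1}(V) = {79, 81, 82} ∈ τ ✓.
  V = {[78], [79=82], [81]}: π^{-1}(V) = {78, 79, 81, 82} ∉ τ ✗.
  V = {[80], [81]}: π^{-1}(V) = {80, 81} ∉ τ ✗.
  V = {[78], [80], [81]}: π^{-1}(V) = {78, 80, 81} ∉ τ ✗.
  V = {[79=82], [80], [81]}: π^{-1}(V) = {79, 80, 81, 82} ∉ τ ✗.
  V = {[78], [79=82], [80], [81]}: π^{-1}(V) = {78, 79, 80, 81, 82} ∈ τ ✓.
Open sets in the quotient: τ_Q = {{}, {[79=82]}, {[81]}, {[79=82], [81]}, {[78], [79=82], [80], [81]}} (5 elements).


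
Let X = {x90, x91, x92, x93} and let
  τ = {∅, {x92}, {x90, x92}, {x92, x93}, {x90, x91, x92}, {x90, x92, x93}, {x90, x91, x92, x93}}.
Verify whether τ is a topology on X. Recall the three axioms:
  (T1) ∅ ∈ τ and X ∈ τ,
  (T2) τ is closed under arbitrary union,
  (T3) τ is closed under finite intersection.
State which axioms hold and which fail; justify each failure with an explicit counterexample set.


τ IS a topology on X.

Axiom (T1): ∅ ∈ τ? Yes; X ∈ τ? Yes.
Axiom (T2/T3): check pairwise unions and intersections of members of τ.
All pairwise intersections and unions checked — each lies in τ. Therefore τ satisfies (T1), (T2), (T3): it IS a topology on X.


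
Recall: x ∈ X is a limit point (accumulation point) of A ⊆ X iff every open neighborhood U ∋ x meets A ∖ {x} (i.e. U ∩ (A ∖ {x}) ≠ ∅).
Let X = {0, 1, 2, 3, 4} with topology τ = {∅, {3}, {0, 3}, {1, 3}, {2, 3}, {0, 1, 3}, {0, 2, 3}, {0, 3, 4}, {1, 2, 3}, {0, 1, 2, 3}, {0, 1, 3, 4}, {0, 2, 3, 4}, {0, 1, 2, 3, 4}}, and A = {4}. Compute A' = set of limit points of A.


A' = ∅

For each x ∈ X, list the open sets U ∈ τ with x ∈ U, then check whether U ∩ (A ∖ {x}) ≠ ∅ for every such U.
  x = 0: open {0, 3} ∋ x has {0, 3} ∩ (A ∖ {0}) = ∅, so x is NOT a limit point.
  x = 1: open {1, 3} ∋ x has {1, 3} ∩ (A ∖ {1}) = ∅, so x is NOT a limit point.
  x = 2: open {2, 3} ∋ x has {2, 3} ∩ (A ∖ {2}) = ∅, so x is NOT a limit point.
  x = 3: open {3} ∋ x has {3} ∩ (A ∖ {3}) = ∅, so x is NOT a limit point.
  x = 4: open {0, 3, 4} ∋ x has {0, 3, 4} ∩ (A ∖ {4}) = ∅, so x is NOT a limit point.
Collecting: A' = ∅.


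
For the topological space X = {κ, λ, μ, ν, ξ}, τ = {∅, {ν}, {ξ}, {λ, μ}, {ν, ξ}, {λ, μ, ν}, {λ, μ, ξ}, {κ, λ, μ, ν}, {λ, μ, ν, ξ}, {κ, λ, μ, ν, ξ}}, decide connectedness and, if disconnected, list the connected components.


(X, τ) is disconnected; components = [{ξ}, {κ, λ, μ, ν}].

Find clopen sets (U ∈ τ with X ∖ U ∈ τ):
  U = ∅, X ∖ U = {κ, λ, μ, ν, ξ} — both open, so U is clopen.
  U = {ξ}, X ∖ U = {κ, λ, μ, ν} — both open, so U is clopen.
  U = {κ, λ, μ, ν}, X ∖ U = {ξ} — both open, so U is clopen.
  U = {κ, λ, μ, ν, ξ}, X ∖ U = ∅ — both open, so U is clopen.
Nontrivial clopen(s) exist: e.g. {ξ}. So (X, τ) is disconnected.
Compute connected components by grouping points that agree on all clopens:
  component: {ξ}
  component: {κ, λ, μ, ν}


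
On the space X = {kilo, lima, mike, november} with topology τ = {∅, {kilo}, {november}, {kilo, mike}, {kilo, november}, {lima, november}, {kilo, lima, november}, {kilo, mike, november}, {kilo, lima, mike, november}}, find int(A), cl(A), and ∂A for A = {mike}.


int(A) = ∅, cl(A) = {mike}, ∂A = {mike}.

Closed sets in (X, τ) are complements of opens:
  closed(X, τ) = {∅, {lima}, {mike}, {kilo, mike}, {lima, mike}, {lima, november}, {kilo, lima, mike}, {lima, mike, november}, {kilo, lima, mike, november}}.
int(A) = ⋃ {U ∈ τ : U ⊆ A}. Opens contained in A: ∅.
Taking the union of these: int(A) = ∅.
cl(A) = ⋂ {C closed : A ⊆ C}. Closed sets containing A: {mike}, {kilo, mike}, {lima, mike}, {kilo, lima, mike}, {lima, mike, november}, {kilo, lima, mike, november}.
Intersecting these: cl(A) = {mike}.
∂A = cl(A) ∖ int(A) = {mike} ∖ ∅ = {mike}.


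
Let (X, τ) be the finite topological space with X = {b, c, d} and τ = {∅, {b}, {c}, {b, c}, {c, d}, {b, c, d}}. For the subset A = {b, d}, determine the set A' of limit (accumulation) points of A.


A' = ∅

For each x ∈ X, list the open sets U ∈ τ with x ∈ U, then check whether U ∩ (A ∖ {x}) ≠ ∅ for every such U.
  x = b: open {b} ∋ x has {b} ∩ (A ∖ {b}) = ∅, so x is NOT a limit point.
  x = c: open {c} ∋ x has {c} ∩ (A ∖ {c}) = ∅, so x is NOT a limit point.
  x = d: open {c, d} ∋ x has {c, d} ∩ (A ∖ {d}) = ∅, so x is NOT a limit point.
Collecting: A' = ∅.


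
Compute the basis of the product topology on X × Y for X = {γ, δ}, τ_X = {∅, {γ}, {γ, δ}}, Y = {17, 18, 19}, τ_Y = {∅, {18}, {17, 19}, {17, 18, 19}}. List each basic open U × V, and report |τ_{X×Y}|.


Basis B = {∅ × ∅, {γ} × {18}, {γ} × {17, 19}, {γ, δ} × {18}, {γ} × {17, 18, 19}, {γ, δ} × {17, 19}, {γ, δ} × {17, 18, 19}}; |τ_{X×Y}| = 9.

Enumerate products U × V with U ∈ τ_X, V ∈ τ_Y (deduplicated):
  ∅ × ∅ = {} (∅)
  {γ} × {18} = {(γ,18)}
  {γ} × {17, 19} = {(γ,17), (γ,19)}
  {γ, δ} × {18} = {(γ,18), (δ,18)}
  {γ} × {17, 18, 19} = {(γ,17), (γ,18), (γ,19)}
  {γ, δ} × {17, 19} = {(γ,17), (γ,19), (δ,17), (δ,19)}
  {γ, δ} × {17, 18, 19} = {(γ,17), (γ,18), (γ,19), (δ,17), (δ,18), (δ,19)}
These 7 distinct sets form the basis B.
Close under arbitrary unions to get τ_{X×Y}; counting gives |τ_{X×Y}| = 9.


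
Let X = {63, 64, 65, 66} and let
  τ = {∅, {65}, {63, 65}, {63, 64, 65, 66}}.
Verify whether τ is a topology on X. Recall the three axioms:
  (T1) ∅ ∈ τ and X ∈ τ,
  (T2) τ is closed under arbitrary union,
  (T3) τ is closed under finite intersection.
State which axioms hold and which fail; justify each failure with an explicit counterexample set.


τ IS a topology on X.

Axiom (T1): ∅ ∈ τ? Yes; X ∈ τ? Yes.
Axiom (T2/T3): check pairwise unions and intersections of members of τ.
All pairwise intersections and unions checked — each lies in τ. Therefore τ satisfies (T1), (T2), (T3): it IS a topology on X.


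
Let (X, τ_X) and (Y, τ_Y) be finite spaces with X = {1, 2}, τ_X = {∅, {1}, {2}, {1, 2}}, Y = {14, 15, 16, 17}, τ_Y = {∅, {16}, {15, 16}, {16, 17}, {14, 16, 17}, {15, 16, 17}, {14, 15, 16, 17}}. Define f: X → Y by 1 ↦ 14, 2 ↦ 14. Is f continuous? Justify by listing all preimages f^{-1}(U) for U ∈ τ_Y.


f IS continuous.

Compute f^{-1}(U) for each U ∈ τ_Y:
  U = ∅: f^{-1}(U) = ∅ ∈ τ_X ✓.
  U = {16}: f^{-1}(U) = ∅ ∈ τ_X ✓.
  U = {15, 16}: f^{-1}(U) = ∅ ∈ τ_X ✓.
  U = {16, 17}: f^{-1}(U) = ∅ ∈ τ_X ✓.
  U = {14, 16, 17}: f^{-1}(U) = {1, 2} ∈ τ_X ✓.
  U = {15, 16, 17}: f^{-1}(U) = ∅ ∈ τ_X ✓.
  U = {14, 15, 16, 17}: f^{-1}(U) = {1, 2} ∈ τ_X ✓.
Every preimage lies in τ_X, so f IS continuous.


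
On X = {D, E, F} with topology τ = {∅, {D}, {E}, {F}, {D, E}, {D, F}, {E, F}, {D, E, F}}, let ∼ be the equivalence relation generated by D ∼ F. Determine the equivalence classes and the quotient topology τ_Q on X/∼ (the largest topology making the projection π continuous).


X/∼ = {[D=F], [E]}; |τ_Q| = 4.

Equivalence classes: [D=F], [E].
Quotient map π: X → X/∼ sends D ↦ [D=F], E ↦ [E], F ↦ [D=F].
For each subset V ⊆ X/∼, compute π^{-1}(V) ⊆ X and check whether π^{-1}(V) ∈ τ. V is open in τ_Q iff π^{-1}(V) ∈ τ.
  V = {}: π^{-1}(V) = ∅ ∈ τ ✓.
  V = {[D=F]}: π^{-1}(V) = {D, F} ∈ τ ✓.
  V = {[E]}: π^{-1}(V) = {E} ∈ τ ✓.
  V = {[D=F], [E]}: π^{-1}(V) = {D, E, F} ∈ τ ✓.
Open sets in the quotient: τ_Q = {{}, {[D=F]}, {[E]}, {[D=F], [E]}} (4 elements).


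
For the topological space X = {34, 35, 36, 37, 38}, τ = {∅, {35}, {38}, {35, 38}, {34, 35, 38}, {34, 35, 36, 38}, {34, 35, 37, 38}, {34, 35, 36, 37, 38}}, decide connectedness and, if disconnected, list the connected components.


(X, τ) is connected.

Find clopen sets (U ∈ τ with X ∖ U ∈ τ):
  U = ∅, X ∖ U = {34, 35, 36, 37, 38} — both open, so U is clopen.
  U = {34, 35, 36, 37, 38}, X ∖ U = ∅ — both open, so U is clopen.
Only trivial clopens (∅ and X) exist, so (X, τ) is connected.
Compute connected components by grouping points that agree on all clopens:
  component: {34, 35, 36, 37, 38}


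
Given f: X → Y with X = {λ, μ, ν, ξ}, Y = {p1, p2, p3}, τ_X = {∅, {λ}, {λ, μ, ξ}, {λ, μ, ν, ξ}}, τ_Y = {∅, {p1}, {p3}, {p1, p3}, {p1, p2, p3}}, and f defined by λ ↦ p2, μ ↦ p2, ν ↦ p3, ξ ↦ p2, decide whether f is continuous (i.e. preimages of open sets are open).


f is NOT continuous.

Compute f^{-1}(U) for each U ∈ τ_Y:
  U = ∅: f^{-1}(U) = ∅ ∈ τ_X ✓.
  U = {p1}: f^{-1}(U) = ∅ ∈ τ_X ✓.
  U = {p3}: f^{-1}(U) = {ν} ∉ τ_X ✗.
  U = {p1, p3}: f^{-1}(U) = {ν} ∉ τ_X ✗.
  U = {p1, p2, p3}: f^{-1}(U) = {λ, μ, ν, ξ} ∈ τ_X ✓.
Found U = {p3} with f^{-1}(U) = {ν} not in τ_X. Therefore f is NOT continuous.


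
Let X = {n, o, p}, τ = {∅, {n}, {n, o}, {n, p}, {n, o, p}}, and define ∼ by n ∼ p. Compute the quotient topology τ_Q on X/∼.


X/∼ = {[n=p], [o]}; |τ_Q| = 3.

Equivalence classes: [n=p], [o].
Quotient map π: X → X/∼ sends n ↦ [n=p], o ↦ [o], p ↦ [n=p].
For each subset V ⊆ X/∼, compute π^{-1}(V) ⊆ X and check whether π^{-1}(V) ∈ τ. V is open in τ_Q iff π^{-1}(V) ∈ τ.
  V = {}: π^{-1}(V) = ∅ ∈ τ ✓.
  V = {[n=p]}: π^{-1}(V) = {n, p} ∈ τ ✓.
  V = {[o]}: π^{-1}(V) = {o} ∉ τ ✗.
  V = {[n=p], [o]}: π^{-1}(V) = {n, o, p} ∈ τ ✓.
Open sets in the quotient: τ_Q = {{}, {[n=p]}, {[n=p], [o]}} (3 elements).


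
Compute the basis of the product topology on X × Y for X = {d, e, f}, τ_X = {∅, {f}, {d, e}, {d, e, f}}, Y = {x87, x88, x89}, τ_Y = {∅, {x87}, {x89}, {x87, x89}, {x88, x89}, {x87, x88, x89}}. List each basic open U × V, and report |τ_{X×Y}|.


Basis B = {∅ × ∅, {f} × {x87}, {f} × {x89}, {d, e} × {x87}, {d, e} × {x89}, {f} × {x87, x89}, {f} × {x88, x89}, {d, e, f} × {x87}, {d, e, f} × {x89}, {f} × {x87, x88, x89}, {d, e} × {x87, x89}, {d, e} × {x88, x89}, {d, e} × {x87, x88, x89}, {d, e, f} × {x87, x89}, {d, e, f} × {x88, x89}, {d, e, f} × {x87, x88, x89}}; |τ_{X×Y}| = 36.

Enumerate products U × V with U ∈ τ_X, V ∈ τ_Y (deduplicated):
  ∅ × ∅ = {} (∅)
  {f} × {x87} = {(f,x87)}
  {f} × {x89} = {(f,x89)}
  {d, e} × {x87} = {(d,x87), (e,x87)}
  {d, e} × {x89} = {(d,x89), (e,x89)}
  {f} × {x87, x89} = {(f,x87), (f,x89)}
  {f} × {x88, x89} = {(f,x88), (f,x89)}
  {d, e, f} × {x87} = {(d,x87), (e,x87), (f,x87)}
  {d, e, f} × {x89} = {(d,x89), (e,x89), (f,x89)}
  {f} × {x87, x88, x89} = {(f,x87), (f,x88), (f,x89)}
  {d, e} × {x87, x89} = {(d,x87), (d,x89), (e,x87), (e,x89)}
  {d, e} × {x88, x89} = {(d,x88), (d,x89), (e,x88), (e,x89)}
  {d, e} × {x87, x88, x89} = {(d,x87), (d,x88), (d,x89), (e,x87), (e,x88), (e,x89)}
  {d, e, f} × {x87, x89} = {(d,x87), (d,x89), (e,x87), (e,x89), (f,x87), (f,x89)}
  {d, e, f} × {x88, x89} = {(d,x88), (d,x89), (e,x88), (e,x89), (f,x88), (f,x89)}
  {d, e, f} × {x87, x88, x89} = {(d,x87), (d,x88), (d,x89), (e,x87), (e,x88), (e,x89), (f,x87), (f,x88), (f,x89)}
These 16 distinct sets form the basis B.
Close under arbitrary unions to get τ_{X×Y}; counting gives |τ_{X×Y}| = 36.


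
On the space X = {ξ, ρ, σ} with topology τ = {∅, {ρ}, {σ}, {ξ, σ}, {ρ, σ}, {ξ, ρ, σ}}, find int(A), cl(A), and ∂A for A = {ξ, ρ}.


int(A) = {ρ}, cl(A) = {ξ, ρ}, ∂A = {ξ}.

Closed sets in (X, τ) are complements of opens:
  closed(X, τ) = {∅, {ξ}, {ρ}, {ξ, ρ}, {ξ, σ}, {ξ, ρ, σ}}.
int(A) = ⋃ {U ∈ τ : U ⊆ A}. Opens contained in A: ∅, {ρ}.
Taking the union of these: int(A) = {ρ}.
cl(A) = ⋂ {C closed : A ⊆ C}. Closed sets containing A: {ξ, ρ}, {ξ, ρ, σ}.
Intersecting these: cl(A) = {ξ, ρ}.
∂A = cl(A) ∖ int(A) = {ξ, ρ} ∖ {ρ} = {ξ}.


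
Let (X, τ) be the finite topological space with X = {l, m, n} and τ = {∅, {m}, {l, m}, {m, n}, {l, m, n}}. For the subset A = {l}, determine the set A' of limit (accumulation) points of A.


A' = ∅

For each x ∈ X, list the open sets U ∈ τ with x ∈ U, then check whether U ∩ (A ∖ {x}) ≠ ∅ for every such U.
  x = l: open {l, m} ∋ x has {l, m} ∩ (A ∖ {l}) = ∅, so x is NOT a limit point.
  x = m: open {m} ∋ x has {m} ∩ (A ∖ {m}) = ∅, so x is NOT a limit point.
  x = n: open {m, n} ∋ x has {m, n} ∩ (A ∖ {n}) = ∅, so x is NOT a limit point.
Collecting: A' = ∅.


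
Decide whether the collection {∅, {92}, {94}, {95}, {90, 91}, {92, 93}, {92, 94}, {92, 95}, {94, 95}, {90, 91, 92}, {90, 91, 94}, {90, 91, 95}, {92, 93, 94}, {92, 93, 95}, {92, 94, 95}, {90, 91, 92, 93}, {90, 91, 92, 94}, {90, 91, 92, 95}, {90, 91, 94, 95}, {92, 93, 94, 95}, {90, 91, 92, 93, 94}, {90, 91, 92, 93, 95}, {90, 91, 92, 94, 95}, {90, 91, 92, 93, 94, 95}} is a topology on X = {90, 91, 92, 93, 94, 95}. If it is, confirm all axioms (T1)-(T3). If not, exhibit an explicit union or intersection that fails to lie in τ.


τ IS a topology on X.

Axiom (T1): ∅ ∈ τ? Yes; X ∈ τ? Yes.
Axiom (T2/T3): check pairwise unions and intersections of members of τ.
All pairwise intersections and unions checked — each lies in τ. Therefore τ satisfies (T1), (T2), (T3): it IS a topology on X.


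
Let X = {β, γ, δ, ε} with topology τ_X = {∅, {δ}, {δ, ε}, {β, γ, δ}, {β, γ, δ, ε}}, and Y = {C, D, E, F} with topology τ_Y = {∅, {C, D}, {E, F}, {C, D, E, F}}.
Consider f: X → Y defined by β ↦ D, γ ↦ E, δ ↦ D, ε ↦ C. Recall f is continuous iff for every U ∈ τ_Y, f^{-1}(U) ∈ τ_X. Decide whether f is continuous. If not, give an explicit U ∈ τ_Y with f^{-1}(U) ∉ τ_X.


f is NOT continuous.

Compute f^{-1}(U) for each U ∈ τ_Y:
  U = ∅: f^{-1}(U) = ∅ ∈ τ_X ✓.
  U = {C, D}: f^{-1}(U) = {β, δ, ε} ∉ τ_X ✗.
  U = {E, F}: f^{-1}(U) = {γ} ∉ τ_X ✗.
  U = {C, D, E, F}: f^{-1}(U) = {β, γ, δ, ε} ∈ τ_X ✓.
Found U = {C, D} with f^{-1}(U) = {β, δ, ε} not in τ_X. Therefore f is NOT continuous.


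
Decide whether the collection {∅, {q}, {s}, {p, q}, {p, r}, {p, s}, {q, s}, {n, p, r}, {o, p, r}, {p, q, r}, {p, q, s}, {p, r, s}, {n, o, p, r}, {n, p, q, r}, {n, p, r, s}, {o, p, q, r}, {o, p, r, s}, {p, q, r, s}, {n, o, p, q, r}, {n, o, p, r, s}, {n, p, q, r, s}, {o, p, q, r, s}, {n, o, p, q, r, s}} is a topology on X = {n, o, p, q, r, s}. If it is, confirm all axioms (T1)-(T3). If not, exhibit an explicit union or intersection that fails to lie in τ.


τ is NOT a topology on X.

Axiom (T1): ∅ ∈ τ? Yes; X ∈ τ? Yes.
Axiom (T2/T3): check pairwise unions and intersections of members of τ.
Counterexample for (T3): {p, q} ∩ {p, r} = {p} ∉ τ. Therefore τ is NOT a topology.


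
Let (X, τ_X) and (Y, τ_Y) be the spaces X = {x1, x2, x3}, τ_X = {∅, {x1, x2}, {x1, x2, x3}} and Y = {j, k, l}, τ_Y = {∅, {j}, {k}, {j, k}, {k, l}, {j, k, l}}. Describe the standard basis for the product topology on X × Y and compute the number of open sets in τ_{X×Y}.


Basis B = {∅ × ∅, {x1, x2} × {j}, {x1, x2} × {k}, {x1, x2, x3} × {j}, {x1, x2, x3} × {k}, {x1, x2} × {j, k}, {x1, x2} × {k, l}, {x1, x2} × {j, k, l}, {x1, x2, x3} × {j, k}, {x1, x2, x3} × {k, l}, {x1, x2, x3} × {j, k, l}}; |τ_{X×Y}| = 18.

Enumerate products U × V with U ∈ τ_X, V ∈ τ_Y (deduplicated):
  ∅ × ∅ = {} (∅)
  {x1, x2} × {j} = {(x1,j), (x2,j)}
  {x1, x2} × {k} = {(x1,k), (x2,k)}
  {x1, x2, x3} × {j} = {(x1,j), (x2,j), (x3,j)}
  {x1, x2, x3} × {k} = {(x1,k), (x2,k), (x3,k)}
  {x1, x2} × {j, k} = {(x1,j), (x1,k), (x2,j), (x2,k)}
  {x1, x2} × {k, l} = {(x1,k), (x1,l), (x2,k), (x2,l)}
  {x1, x2} × {j, k, l} = {(x1,j), (x1,k), (x1,l), (x2,j), (x2,k), (x2,l)}
  {x1, x2, x3} × {j, k} = {(x1,j), (x1,k), (x2,j), (x2,k), (x3,j), (x3,k)}
  {x1, x2, x3} × {k, l} = {(x1,k), (x1,l), (x2,k), (x2,l), (x3,k), (x3,l)}
  {x1, x2, x3} × {j, k, l} = {(x1,j), (x1,k), (x1,l), (x2,j), (x2,k), (x2,l), (x3,j), (x3,k), (x3,l)}
These 11 distinct sets form the basis B.
Close under arbitrary unions to get τ_{X×Y}; counting gives |τ_{X×Y}| = 18.


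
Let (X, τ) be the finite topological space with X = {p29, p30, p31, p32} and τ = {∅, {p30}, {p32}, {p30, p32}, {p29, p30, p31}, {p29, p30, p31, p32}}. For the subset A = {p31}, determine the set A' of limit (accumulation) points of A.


A' = {p29}

For each x ∈ X, list the open sets U ∈ τ with x ∈ U, then check whether U ∩ (A ∖ {x}) ≠ ∅ for every such U.
  x = p29: opens ∋ x are {p29, p30, p31}, {p29, p30, p31, p32}; each meets A ∖ {p29}, so x IS a limit point.
  x = p30: open {p30} ∋ x has {p30} ∩ (A ∖ {p30}) = ∅, so x is NOT a limit point.
  x = p31: open {p29, p30, p31} ∋ x has {p29, p30, p31} ∩ (A ∖ {p31}) = ∅, so x is NOT a limit point.
  x = p32: open {p32} ∋ x has {p32} ∩ (A ∖ {p32}) = ∅, so x is NOT a limit point.
Collecting: A' = {p29}.


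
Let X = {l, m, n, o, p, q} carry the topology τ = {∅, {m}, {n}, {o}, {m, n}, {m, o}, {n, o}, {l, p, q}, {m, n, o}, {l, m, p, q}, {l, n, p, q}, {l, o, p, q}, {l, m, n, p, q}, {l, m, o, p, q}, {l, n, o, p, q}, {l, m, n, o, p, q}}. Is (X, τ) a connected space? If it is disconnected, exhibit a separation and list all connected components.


(X, τ) is disconnected; components = [{m}, {n}, {o}, {l, p, q}].

Find clopen sets (U ∈ τ with X ∖ U ∈ τ):
  U = ∅, X ∖ U = {l, m, n, o, p, q} — both open, so U is clopen.
  U = {m}, X ∖ U = {l, n, o, p, q} — both open, so U is clopen.
  U = {n}, X ∖ U = {l, m, o, p, q} — both open, so U is clopen.
  U = {o}, X ∖ U = {l, m, n, p, q} — both open, so U is clopen.
  U = {m, n}, X ∖ U = {l, o, p, q} — both open, so U is clopen.
  U = {m, o}, X ∖ U = {l, n, p, q} — both open, so U is clopen.
  U = {n, o}, X ∖ U = {l, m, p, q} — both open, so U is clopen.
  U = {l, p, q}, X ∖ U = {m, n, o} — both open, so U is clopen.
  U = {m, n, o}, X ∖ U = {l, p, q} — both open, so U is clopen.
  U = {l, m, p, q}, X ∖ U = {n, o} — both open, so U is clopen.
  U = {l, n, p, q}, X ∖ U = {m, o} — both open, so U is clopen.
  U = {l, o, p, q}, X ∖ U = {m, n} — both open, so U is clopen.
  U = {l, m, n, p, q}, X ∖ U = {o} — both open, so U is clopen.
  U = {l, m, o, p, q}, X ∖ U = {n} — both open, so U is clopen.
  U = {l, n, o, p, q}, X ∖ U = {m} — both open, so U is clopen.
  U = {l, m, n, o, p, q}, X ∖ U = ∅ — both open, so U is clopen.
Nontrivial clopen(s) exist: e.g. {l, m, o, p, q}. So (X, τ) is disconnected.
Compute connected components by grouping points that agree on all clopens:
  component: {m}
  component: {n}
  component: {o}
  component: {l, p, q}


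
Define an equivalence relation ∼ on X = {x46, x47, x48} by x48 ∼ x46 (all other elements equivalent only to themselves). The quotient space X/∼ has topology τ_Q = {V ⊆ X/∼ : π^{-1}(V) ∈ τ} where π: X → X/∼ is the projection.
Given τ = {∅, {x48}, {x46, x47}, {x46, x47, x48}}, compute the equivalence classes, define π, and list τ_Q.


X/∼ = {[x46=x48], [x47]}; |τ_Q| = 2.

Equivalence classes: [x46=x48], [x47].
Quotient map π: X → X/∼ sends x46 ↦ [x46=x48], x47 ↦ [x47], x48 ↦ [x46=x48].
For each subset V ⊆ X/∼, compute π^{-1}(V) ⊆ X and check whether π^{-1}(V) ∈ τ. V is open in τ_Q iff π^{-1}(V) ∈ τ.
  V = {}: π^{-1}(V) = ∅ ∈ τ ✓.
  V = {[x46=x48]}: π^{-1}(V) = {x46, x48} ∉ τ ✗.
  V = {[x47]}: π^{-1}(V) = {x47} ∉ τ ✗.
  V = {[x46=x48], [x47]}: π^{-1}(V) = {x46, x47, x48} ∈ τ ✓.
Open sets in the quotient: τ_Q = {{}, {[x46=x48], [x47]}} (2 elements).


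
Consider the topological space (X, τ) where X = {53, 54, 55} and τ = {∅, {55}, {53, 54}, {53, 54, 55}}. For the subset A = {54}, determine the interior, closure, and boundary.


int(A) = ∅, cl(A) = {53, 54}, ∂A = {53, 54}.

Closed sets in (X, τ) are complements of opens:
  closed(X, τ) = {∅, {55}, {53, 54}, {53, 54, 55}}.
int(A) = ⋃ {U ∈ τ : U ⊆ A}. Opens contained in A: ∅.
Taking the union of these: int(A) = ∅.
cl(A) = ⋂ {C closed : A ⊆ C}. Closed sets containing A: {53, 54}, {53, 54, 55}.
Intersecting these: cl(A) = {53, 54}.
∂A = cl(A) ∖ int(A) = {53, 54} ∖ ∅ = {53, 54}.


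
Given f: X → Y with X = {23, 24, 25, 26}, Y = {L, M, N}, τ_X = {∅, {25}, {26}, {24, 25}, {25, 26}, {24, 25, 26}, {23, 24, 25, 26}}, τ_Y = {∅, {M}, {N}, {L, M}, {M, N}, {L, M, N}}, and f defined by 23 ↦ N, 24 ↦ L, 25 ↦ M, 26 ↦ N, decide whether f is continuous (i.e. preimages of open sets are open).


f is NOT continuous.

Compute f^{-1}(U) for each U ∈ τ_Y:
  U = ∅: f^{-1}(U) = ∅ ∈ τ_X ✓.
  U = {M}: f^{-1}(U) = {25} ∈ τ_X ✓.
  U = {N}: f^{-1}(U) = {23, 26} ∉ τ_X ✗.
  U = {L, M}: f^{-1}(U) = {24, 25} ∈ τ_X ✓.
  U = {M, N}: f^{-1}(U) = {23, 25, 26} ∉ τ_X ✗.
  U = {L, M, N}: f^{-1}(U) = {23, 24, 25, 26} ∈ τ_X ✓.
Found U = {N} with f^{-1}(U) = {23, 26} not in τ_X. Therefore f is NOT continuous.


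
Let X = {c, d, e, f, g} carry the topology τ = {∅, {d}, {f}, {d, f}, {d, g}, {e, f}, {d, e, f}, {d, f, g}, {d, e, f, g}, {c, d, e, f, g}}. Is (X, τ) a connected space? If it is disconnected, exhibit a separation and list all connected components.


(X, τ) is connected.

Find clopen sets (U ∈ τ with X ∖ U ∈ τ):
  U = ∅, X ∖ U = {c, d, e, f, g} — both open, so U is clopen.
  U = {c, d, e, f, g}, X ∖ U = ∅ — both open, so U is clopen.
Only trivial clopens (∅ and X) exist, so (X, τ) is connected.
Compute connected components by grouping points that agree on all clopens:
  component: {c, d, e, f, g}


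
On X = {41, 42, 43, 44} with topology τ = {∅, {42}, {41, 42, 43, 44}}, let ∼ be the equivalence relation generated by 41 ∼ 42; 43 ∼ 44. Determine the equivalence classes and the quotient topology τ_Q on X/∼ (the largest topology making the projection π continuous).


X/∼ = {[41=42], [43=44]}; |τ_Q| = 2.

Equivalence classes: [41=42], [43=44].
Quotient map π: X → X/∼ sends 41 ↦ [41=42], 42 ↦ [41=42], 43 ↦ [43=44], 44 ↦ [43=44].
For each subset V ⊆ X/∼, compute π^{-1}(V) ⊆ X and check whether π^{-1}(V) ∈ τ. V is open in τ_Q iff π^{-1}(V) ∈ τ.
  V = {}: π^{-1}(V) = ∅ ∈ τ ✓.
  V = {[41=42]}: π^{-1}(V) = {41, 42} ∉ τ ✗.
  V = {[43=44]}: π^{-1}(V) = {43, 44} ∉ τ ✗.
  V = {[41=42], [43=44]}: π^{-1}(V) = {41, 42, 43, 44} ∈ τ ✓.
Open sets in the quotient: τ_Q = {{}, {[41=42], [43=44]}} (2 elements).


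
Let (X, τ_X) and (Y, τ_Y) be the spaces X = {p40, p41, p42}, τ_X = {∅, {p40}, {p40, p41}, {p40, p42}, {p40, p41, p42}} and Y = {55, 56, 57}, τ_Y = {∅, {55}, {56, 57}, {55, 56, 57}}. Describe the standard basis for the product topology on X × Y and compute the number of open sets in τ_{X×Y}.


Basis B = {∅ × ∅, {p40} × {55}, {p40, p41} × {55}, {p40, p42} × {55}, {p40} × {56, 57}, {p40} × {55, 56, 57}, {p40, p41, p42} × {55}, {p40, p41} × {56, 57}, {p40, p42} × {56, 57}, {p40, p41} × {55, 56, 57}, {p40, p42} × {55, 56, 57}, {p40, p41, p42} × {56, 57}, {p40, p41, p42} × {55, 56, 57}}; |τ_{X×Y}| = 25.

Enumerate products U × V with U ∈ τ_X, V ∈ τ_Y (deduplicated):
  ∅ × ∅ = {} (∅)
  {p40} × {55} = {(p40,55)}
  {p40, p41} × {55} = {(p40,55), (p41,55)}
  {p40, p42} × {55} = {(p40,55), (p42,55)}
  {p40} × {56, 57} = {(p40,56), (p40,57)}
  {p40} × {55, 56, 57} = {(p40,55), (p40,56), (p40,57)}
  {p40, p41, p42} × {55} = {(p40,55), (p41,55), (p42,55)}
  {p40, p41} × {56, 57} = {(p40,56), (p40,57), (p41,56), (p41,57)}
  {p40, p42} × {56, 57} = {(p40,56), (p40,57), (p42,56), (p42,57)}
  {p40, p41} × {55, 56, 57} = {(p40,55), (p40,56), (p40,57), (p41,55), (p41,56), (p41,57)}
  {p40, p42} × {55, 56, 57} = {(p40,55), (p40,56), (p40,57), (p42,55), (p42,56), (p42,57)}
  {p40, p41, p42} × {56, 57} = {(p40,56), (p40,57), (p41,56), (p41,57), (p42,56), (p42,57)}
  {p40, p41, p42} × {55, 56, 57} = {(p40,55), (p40,56), (p40,57), (p41,55), (p41,56), (p41,57), (p42,55), (p42,56), (p42,57)}
These 13 distinct sets form the basis B.
Close under arbitrary unions to get τ_{X×Y}; counting gives |τ_{X×Y}| = 25.


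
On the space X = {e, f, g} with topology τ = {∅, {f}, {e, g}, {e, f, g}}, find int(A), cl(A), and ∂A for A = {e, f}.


int(A) = {f}, cl(A) = {e, f, g}, ∂A = {e, g}.

Closed sets in (X, τ) are complements of opens:
  closed(X, τ) = {∅, {f}, {e, g}, {e, f, g}}.
int(A) = ⋃ {U ∈ τ : U ⊆ A}. Opens contained in A: ∅, {f}.
Taking the union of these: int(A) = {f}.
cl(A) = ⋂ {C closed : A ⊆ C}. Closed sets containing A: {e, f, g}.
Intersecting these: cl(A) = {e, f, g}.
∂A = cl(A) ∖ int(A) = {e, f, g} ∖ {f} = {e, g}.


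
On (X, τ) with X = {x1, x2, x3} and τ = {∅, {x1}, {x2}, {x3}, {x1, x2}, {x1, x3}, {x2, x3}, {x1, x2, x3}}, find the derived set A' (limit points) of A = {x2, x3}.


A' = ∅

For each x ∈ X, list the open sets U ∈ τ with x ∈ U, then check whether U ∩ (A ∖ {x}) ≠ ∅ for every such U.
  x = x1: open {x1} ∋ x has {x1} ∩ (A ∖ {x1}) = ∅, so x is NOT a limit point.
  x = x2: open {x2} ∋ x has {x2} ∩ (A ∖ {x2}) = ∅, so x is NOT a limit point.
  x = x3: open {x3} ∋ x has {x3} ∩ (A ∖ {x3}) = ∅, so x is NOT a limit point.
Collecting: A' = ∅.


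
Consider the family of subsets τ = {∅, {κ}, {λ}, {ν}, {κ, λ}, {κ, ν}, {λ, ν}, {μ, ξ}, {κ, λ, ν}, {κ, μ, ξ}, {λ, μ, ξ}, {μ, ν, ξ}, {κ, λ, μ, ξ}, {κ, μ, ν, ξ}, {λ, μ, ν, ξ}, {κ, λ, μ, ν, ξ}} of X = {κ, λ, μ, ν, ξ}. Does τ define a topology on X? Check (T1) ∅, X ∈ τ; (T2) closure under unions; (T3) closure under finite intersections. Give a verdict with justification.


τ IS a topology on X.

Axiom (T1): ∅ ∈ τ? Yes; X ∈ τ? Yes.
Axiom (T2/T3): check pairwise unions and intersections of members of τ.
All pairwise intersections and unions checked — each lies in τ. Therefore τ satisfies (T1), (T2), (T3): it IS a topology on X.


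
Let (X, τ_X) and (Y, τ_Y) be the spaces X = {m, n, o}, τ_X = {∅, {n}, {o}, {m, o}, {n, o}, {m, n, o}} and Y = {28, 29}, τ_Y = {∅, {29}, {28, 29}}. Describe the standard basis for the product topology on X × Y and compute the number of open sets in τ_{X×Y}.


Basis B = {∅ × ∅, {n} × {29}, {o} × {29}, {m, o} × {29}, {n} × {28, 29}, {n, o} × {29}, {o} × {28, 29}, {m, n, o} × {29}, {m, o} × {28, 29}, {n, o} × {28, 29}, {m, n, o} × {28, 29}}; |τ_{X×Y}| = 18.

Enumerate products U × V with U ∈ τ_X, V ∈ τ_Y (deduplicated):
  ∅ × ∅ = {} (∅)
  {n} × {29} = {(n,29)}
  {o} × {29} = {(o,29)}
  {m, o} × {29} = {(m,29), (o,29)}
  {n} × {28, 29} = {(n,28), (n,29)}
  {n, o} × {29} = {(n,29), (o,29)}
  {o} × {28, 29} = {(o,28), (o,29)}
  {m, n, o} × {29} = {(m,29), (n,29), (o,29)}
  {m, o} × {28, 29} = {(m,28), (m,29), (o,28), (o,29)}
  {n, o} × {28, 29} = {(n,28), (n,29), (o,28), (o,29)}
  {m, n, o} × {28, 29} = {(m,28), (m,29), (n,28), (n,29), (o,28), (o,29)}
These 11 distinct sets form the basis B.
Close under arbitrary unions to get τ_{X×Y}; counting gives |τ_{X×Y}| = 18.


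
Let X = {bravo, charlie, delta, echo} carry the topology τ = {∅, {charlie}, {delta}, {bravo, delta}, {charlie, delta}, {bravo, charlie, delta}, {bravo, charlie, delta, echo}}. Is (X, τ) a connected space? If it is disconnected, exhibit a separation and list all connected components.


(X, τ) is connected.

Find clopen sets (U ∈ τ with X ∖ U ∈ τ):
  U = ∅, X ∖ U = {bravo, charlie, delta, echo} — both open, so U is clopen.
  U = {bravo, charlie, delta, echo}, X ∖ U = ∅ — both open, so U is clopen.
Only trivial clopens (∅ and X) exist, so (X, τ) is connected.
Compute connected components by grouping points that agree on all clopens:
  component: {bravo, charlie, delta, echo}


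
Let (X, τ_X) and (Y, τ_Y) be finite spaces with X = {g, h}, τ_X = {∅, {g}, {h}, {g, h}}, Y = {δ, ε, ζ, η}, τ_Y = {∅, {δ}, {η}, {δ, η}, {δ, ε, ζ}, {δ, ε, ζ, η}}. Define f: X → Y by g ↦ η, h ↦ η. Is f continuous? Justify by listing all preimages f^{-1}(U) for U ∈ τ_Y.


f IS continuous.

Compute f^{-1}(U) for each U ∈ τ_Y:
  U = ∅: f^{-1}(U) = ∅ ∈ τ_X ✓.
  U = {δ}: f^{-1}(U) = ∅ ∈ τ_X ✓.
  U = {η}: f^{-1}(U) = {g, h} ∈ τ_X ✓.
  U = {δ, η}: f^{-1}(U) = {g, h} ∈ τ_X ✓.
  U = {δ, ε, ζ}: f^{-1}(U) = ∅ ∈ τ_X ✓.
  U = {δ, ε, ζ, η}: f^{-1}(U) = {g, h} ∈ τ_X ✓.
Every preimage lies in τ_X, so f IS continuous.


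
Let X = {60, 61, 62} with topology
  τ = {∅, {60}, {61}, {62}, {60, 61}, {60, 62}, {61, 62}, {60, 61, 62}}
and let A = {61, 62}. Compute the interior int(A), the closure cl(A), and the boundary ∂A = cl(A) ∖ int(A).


int(A) = {61, 62}, cl(A) = {61, 62}, ∂A = ∅.

Closed sets in (X, τ) are complements of opens:
  closed(X, τ) = {∅, {60}, {61}, {62}, {60, 61}, {60, 62}, {61, 62}, {60, 61, 62}}.
int(A) = ⋃ {U ∈ τ : U ⊆ A}. Opens contained in A: ∅, {61}, {62}, {61, 62}.
Taking the union of these: int(A) = {61, 62}.
cl(A) = ⋂ {C closed : A ⊆ C}. Closed sets containing A: {61, 62}, {60, 61, 62}.
Intersecting these: cl(A) = {61, 62}.
∂A = cl(A) ∖ int(A) = {61, 62} ∖ {61, 62} = ∅.


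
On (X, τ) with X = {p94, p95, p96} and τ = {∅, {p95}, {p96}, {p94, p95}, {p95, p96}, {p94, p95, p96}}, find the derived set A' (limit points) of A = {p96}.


A' = ∅

For each x ∈ X, list the open sets U ∈ τ with x ∈ U, then check whether U ∩ (A ∖ {x}) ≠ ∅ for every such U.
  x = p94: open {p94, p95} ∋ x has {p94, p95} ∩ (A ∖ {p94}) = ∅, so x is NOT a limit point.
  x = p95: open {p95} ∋ x has {p95} ∩ (A ∖ {p95}) = ∅, so x is NOT a limit point.
  x = p96: open {p96} ∋ x has {p96} ∩ (A ∖ {p96}) = ∅, so x is NOT a limit point.
Collecting: A' = ∅.


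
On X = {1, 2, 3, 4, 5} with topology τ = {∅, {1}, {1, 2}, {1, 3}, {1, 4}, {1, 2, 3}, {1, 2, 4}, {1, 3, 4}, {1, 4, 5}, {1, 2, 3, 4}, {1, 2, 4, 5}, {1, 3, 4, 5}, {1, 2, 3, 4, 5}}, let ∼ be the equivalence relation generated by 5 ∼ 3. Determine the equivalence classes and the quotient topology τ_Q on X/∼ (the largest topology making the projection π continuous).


X/∼ = {[1], [2], [3=5], [4]}; |τ_Q| = 7.

Equivalence classes: [1], [2], [3=5], [4].
Quotient map π: X → X/∼ sends 1 ↦ [1], 2 ↦ [2], 3 ↦ [3=5], 4 ↦ [4], 5 ↦ [3=5].
For each subset V ⊆ X/∼, compute π^{-1}(V) ⊆ X and check whether π^{-1}(V) ∈ τ. V is open in τ_Q iff π^{-1}(V) ∈ τ.
  V = {}: π^{-1}(V) = ∅ ∈ τ ✓.
  V = {[1]}: π^{-1}(V) = {1} ∈ τ ✓.
  V = {[2]}: π^{-1}(V) = {2} ∉ τ ✗.
  V = {[1], [2]}: π^{-1}(V) = {1, 2} ∈ τ ✓.
  V = {[3=5]}: π^{-1}(V) = {3, 5} ∉ τ ✗.
  V = {[1], [3=5]}: π^{-1}(V) = {1, 3, 5} ∉ τ ✗.
  V = {[2], [3=5]}: π^{-1}(V) = {2, 3, 5} ∉ τ ✗.
  V = {[1], [2], [3=5]}: π^{-1}(V) = {1, 2, 3, 5} ∉ τ ✗.
  V = {[4]}: π^{-1}(V) = {4} ∉ τ ✗.
  V = {[1], [4]}: π^{-1}(V) = {1, 4} ∈ τ ✓.
  V = {[2], [4]}: π^{-1}(V) = {2, 4} ∉ τ ✗.
  V = {[1], [2], [4]}: π^{-1}(V) = {1, 2, 4} ∈ τ ✓.
  V = {[3=5], [4]}: π^{-1}(V) = {3, 4, 5} ∉ τ ✗.
  V = {[1], [3=5], [4]}: π^{-1}(V) = {1, 3, 4, 5} ∈ τ ✓.
  V = {[2], [3=5], [4]}: π^{-1}(V) = {2, 3, 4, 5} ∉ τ ✗.
  V = {[1], [2], [3=5], [4]}: π^{-1}(V) = {1, 2, 3, 4, 5} ∈ τ ✓.
Open sets in the quotient: τ_Q = {{}, {[1]}, {[1], [2]}, {[1], [4]}, {[1], [2], [4]}, {[1], [3=5], [4]}, {[1], [2], [3=5], [4]}} (7 elements).
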